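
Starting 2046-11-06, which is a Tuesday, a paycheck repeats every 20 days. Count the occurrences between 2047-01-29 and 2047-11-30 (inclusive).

15

Occurrences land 20·i days after 2046-11-06 for i = 0, 1, 2, …
2047-01-29 is 84 days after the start; 84 ÷ 20 = 4 remainder 4; since the remainder is 4, round up to i = 5. First occurrence in the window: #6 on 2047-02-14 (5×20 = 100 days in).
2047-11-30 is 389 days after the start; 389 ÷ 20 = 19 remainder 9. Last occurrence in the window: #20 on 2047-11-21.
Occurrences #6 through #20: 15 in total.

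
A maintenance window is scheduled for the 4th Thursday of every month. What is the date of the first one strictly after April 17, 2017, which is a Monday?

April 27, 2017

April 2017 starts on a Saturday; its first Thursday is the 6th, so the 4th Thursday is the 27th — April 27, 2017.
April 27, 2017 is after April 17, 2017, so that is the next one.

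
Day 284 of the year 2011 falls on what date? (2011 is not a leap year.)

January has 31 days (284 − 31 = 253 remain).
February has 28 days (253 − 28 = 225 remain).
March has 31 days (225 − 31 = 194 remain).
April has 30 days (194 − 30 = 164 remain).
May has 31 days (164 − 31 = 133 remain).
June has 30 days (133 − 30 = 103 remain).
July has 31 days (103 − 31 = 72 remain).
August has 31 days (72 − 31 = 41 remain).
September has 30 days (41 − 30 = 11 remain).
11 into October → October 11.

2011-10-11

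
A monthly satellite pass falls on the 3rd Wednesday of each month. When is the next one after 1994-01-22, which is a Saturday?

1994-02-16

January 1994 starts on a Saturday; its first Wednesday is the 5th, so the 3rd Wednesday is the 19th — 1994-01-19.
That is not after 1994-01-22, so look at February 1994.
February 1994 starts on a Tuesday; its first Wednesday is the 2nd, so the 3rd Wednesday is the 16th — 1994-02-16.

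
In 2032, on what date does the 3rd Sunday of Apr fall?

Apr 2032 begins on a Thursday, so the first Sunday is Apr 4 (3 days later).
The 3rd Sunday is 2 weeks later: 4 + 14 = 18.

Apr 18, 2032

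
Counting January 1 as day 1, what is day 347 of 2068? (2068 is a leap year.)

January has 31 days (347 − 31 = 316 remain).
February has 29 days (316 − 29 = 287 remain).
March has 31 days (287 − 31 = 256 remain).
April has 30 days (256 − 30 = 226 remain).
May has 31 days (226 − 31 = 195 remain).
June has 30 days (195 − 30 = 165 remain).
July has 31 days (165 − 31 = 134 remain).
August has 31 days (134 − 31 = 103 remain).
September has 30 days (103 − 30 = 73 remain).
October has 31 days (73 − 31 = 42 remain).
November has 30 days (42 − 30 = 12 remain).
12 into December → December 12.

12 December 2068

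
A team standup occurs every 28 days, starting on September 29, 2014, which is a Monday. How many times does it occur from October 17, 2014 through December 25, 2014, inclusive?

3

Occurrences land 28·i days after September 29, 2014 for i = 0, 1, 2, …
October 17, 2014 is 18 days after the start; 18 ÷ 28 = 0 remainder 18; since the remainder is 18, round up to i = 1. First occurrence in the window: #2 on October 27, 2014 (1×28 = 28 days in).
December 25, 2014 is 87 days after the start; 87 ÷ 28 = 3 remainder 3. Last occurrence in the window: #4 on December 22, 2014.
Occurrences #2 through #4: 3 in total.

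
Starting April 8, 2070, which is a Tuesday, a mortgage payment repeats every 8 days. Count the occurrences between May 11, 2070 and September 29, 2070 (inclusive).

Occurrences land 8·i days after April 8, 2070 for i = 0, 1, 2, …
May 11, 2070 is 33 days after the start; 33 ÷ 8 = 4 remainder 1; since the remainder is 1, round up to i = 5. First occurrence in the window: #6 on May 18, 2070 (5×8 = 40 days in).
September 29, 2070 is 174 days after the start; 174 ÷ 8 = 21 remainder 6. Last occurrence in the window: #22 on September 23, 2070.
Occurrences #6 through #22: 17 in total.

17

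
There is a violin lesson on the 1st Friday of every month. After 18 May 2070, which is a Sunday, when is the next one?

6 June 2070

May 2070 starts on a Thursday, so its 1st Friday is 2 May 2070 (1 day in).
That is not after 18 May 2070, so look at June 2070.
June 2070 starts on a Sunday, so its 1st Friday is 6 June 2070 (5 days in).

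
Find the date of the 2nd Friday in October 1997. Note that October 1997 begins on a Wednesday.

10 October 1997

October 1997 begins on a Wednesday, so the first Friday is October 3 (2 days later).
The 2nd Friday is 1 weeks later: 3 + 7 = 10.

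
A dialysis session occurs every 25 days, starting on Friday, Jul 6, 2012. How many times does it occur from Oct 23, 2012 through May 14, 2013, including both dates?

Occurrences land 25·i days after Jul 6, 2012 for i = 0, 1, 2, …
Oct 23, 2012 is 109 days after the start; 109 ÷ 25 = 4 remainder 9; since the remainder is 9, round up to i = 5. First occurrence in the window: #6 on Nov 8, 2012 (5×25 = 125 days in).
May 14, 2013 is 312 days after the start; 312 ÷ 25 = 12 remainder 12. Last occurrence in the window: #13 on May 2, 2013.
Occurrences #6 through #13: 8 in total.

8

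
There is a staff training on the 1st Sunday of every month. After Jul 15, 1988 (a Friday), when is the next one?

Jul 1988 starts on a Friday, so its 1st Sunday is Jul 3, 1988 (2 days in).
That is not after Jul 15, 1988, so look at Aug 1988.
Aug 1988 starts on a Monday, so its 1st Sunday is Aug 7, 1988 (6 days in).

Aug 7, 1988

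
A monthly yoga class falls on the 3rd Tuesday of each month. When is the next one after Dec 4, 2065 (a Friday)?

Dec 15, 2065

Dec 2065 starts on a Tuesday; its first Tuesday is the 1st, so the 3rd Tuesday is the 15th — Dec 15, 2065.
Dec 15, 2065 is after Dec 4, 2065, so that is the next one.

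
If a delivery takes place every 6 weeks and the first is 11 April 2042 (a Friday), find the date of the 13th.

The 13th occurrence is 12 intervals after the first: 12 × 42 = 504 days after 11 April 2042.
April has 30 days — 19 days to the end of April leaves 485.
From end of April to end of 2042 is 245 days (240 left).
January has 31 days (209 left).
February has 28 days (181 left).
March has 31 days (150 left).
April has 30 days (120 left).
May has 31 days (89 left).
June has 30 days (59 left).
July has 31 days (28 left).
28 days into August → 28 August 2043.

28 August 2043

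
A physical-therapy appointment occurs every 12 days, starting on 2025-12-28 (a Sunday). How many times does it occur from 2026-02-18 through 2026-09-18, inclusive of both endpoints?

18

Occurrences land 12·i days after 2025-12-28 for i = 0, 1, 2, …
2026-02-18 is 52 days after the start; 52 ÷ 12 = 4 remainder 4; since the remainder is 4, round up to i = 5. First occurrence in the window: #6 on 2026-02-26 (5×12 = 60 days in).
2026-09-18 is 264 days after the start; 264 ÷ 12 = 22 remainder 0. Last occurrence in the window: #23 on 2026-09-18.
Occurrences #6 through #23: 18 in total.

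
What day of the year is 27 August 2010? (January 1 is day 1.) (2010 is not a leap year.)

239

Days in months before August: 31 + 28 + 31 + 30 + 31 + 30 + 31 = 212.
Plus 27 days into August → day 239.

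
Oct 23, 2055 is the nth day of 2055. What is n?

296

Days in months before Oct: 31 + 28 + 31 + 30 + 31 + 30 + 31 + 31 + 30 = 273.
Plus 23 days into Oct → day 296.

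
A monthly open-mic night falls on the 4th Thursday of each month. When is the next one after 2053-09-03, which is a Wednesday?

September 2053 starts on a Monday; its first Thursday is the 4th, so the 4th Thursday is the 25th — 2053-09-25.
2053-09-25 is after 2053-09-03, so that is the next one.

2053-09-25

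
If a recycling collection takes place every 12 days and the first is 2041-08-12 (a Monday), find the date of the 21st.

The 21st occurrence is 20 intervals after the first: 20 × 12 = 240 days after 2041-08-12.
August has 31 days — 19 days to the end of August leaves 221.
September has 30 days (191 left).
October has 31 days (160 left).
November has 30 days (130 left).
December has 31 days (99 left).
January has 31 days (68 left).
February has 28 days (40 left).
March has 31 days (9 left).
9 days into April → 2042-04-09.

2042-04-09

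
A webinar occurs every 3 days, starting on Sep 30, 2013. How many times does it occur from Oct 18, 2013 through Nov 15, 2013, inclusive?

Occurrences land 3·i days after Sep 30, 2013 for i = 0, 1, 2, …
Oct 18, 2013 is 18 days after the start; 18 ÷ 3 = 6 remainder 0. First occurrence in the window: #7 on Oct 18, 2013 (6×3 = 18 days in).
Nov 15, 2013 is 46 days after the start; 46 ÷ 3 = 15 remainder 1. Last occurrence in the window: #16 on Nov 14, 2013.
Occurrences #7 through #16: 10 in total.

10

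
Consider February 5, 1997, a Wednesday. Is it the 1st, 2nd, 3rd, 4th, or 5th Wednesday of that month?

Day 5 falls in week ⌈5/7⌉ of the month.
Days 1–7 hold the 1st Wednesday, 8–14 the 2nd, 15–21 the 3rd, 22–28 the 4th, 29–31 the 5th.
5 is in the range for the 1st.

1st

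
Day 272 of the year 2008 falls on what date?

January has 31 days (272 − 31 = 241 remain).
February has 29 days (241 − 29 = 212 remain).
March has 31 days (212 − 31 = 181 remain).
April has 30 days (181 − 30 = 151 remain).
May has 31 days (151 − 31 = 120 remain).
June has 30 days (120 − 30 = 90 remain).
July has 31 days (90 − 31 = 59 remain).
August has 31 days (59 − 31 = 28 remain).
28 into September → September 28.

2008-09-28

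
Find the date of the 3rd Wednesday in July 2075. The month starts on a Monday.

2075-07-17

July 2075 begins on a Monday, so the first Wednesday is July 3 (2 days later).
The 3rd Wednesday is 2 weeks later: 3 + 14 = 17.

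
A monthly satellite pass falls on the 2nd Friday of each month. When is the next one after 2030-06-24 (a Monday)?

2030-07-12

June 2030 starts on a Saturday; its first Friday is the 7th, so the 2nd Friday is the 14th — 2030-06-14.
That is not after 2030-06-24, so look at July 2030.
July 2030 starts on a Monday; its first Friday is the 5th, so the 2nd Friday is the 12th — 2030-07-12.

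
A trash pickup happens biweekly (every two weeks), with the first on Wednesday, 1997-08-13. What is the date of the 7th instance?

1997-11-05

The 7th occurrence is 6 intervals after the first: 6 × 14 = 84 days after 1997-08-13.
August has 31 days — 18 days to the end of August leaves 66.
September has 30 days (36 left).
October has 31 days (5 left).
5 days into November → 1997-11-05.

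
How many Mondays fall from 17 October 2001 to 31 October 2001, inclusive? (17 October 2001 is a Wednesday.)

17 October 2001 is a Wednesday; the first Monday on or after it is 22 October 2001 (5 days later).
From 22 October 2001 to 31 October 2001 is 31 − 22 = 9 days.
9 ÷ 7 = 1 full weeks with remainder 2, so 1 more Mondays after the first → 2.

2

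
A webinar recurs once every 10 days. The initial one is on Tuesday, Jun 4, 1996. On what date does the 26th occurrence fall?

Feb 9, 1997

The 26th occurrence is 25 intervals after the first: 25 × 10 = 250 days after Jun 4, 1996.
Jun has 30 days — 26 days to the end of Jun leaves 224.
Jul has 31 days (193 left).
Aug has 31 days (162 left).
Sep has 30 days (132 left).
Oct has 31 days (101 left).
Nov has 30 days (71 left).
Dec has 31 days (40 left).
Jan has 31 days (9 left).
9 days into Feb → Feb 9, 1997.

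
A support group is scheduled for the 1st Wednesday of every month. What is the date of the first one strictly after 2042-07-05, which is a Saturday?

2042-08-06

July 2042 starts on a Tuesday, so its 1st Wednesday is 2042-07-02 (1 day in).
That is not after 2042-07-05, so look at August 2042.
August 2042 starts on a Friday, so its 1st Wednesday is 2042-08-06 (5 days in).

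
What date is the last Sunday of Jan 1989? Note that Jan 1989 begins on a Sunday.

Jan 1989 begins on a Sunday, so the first Sunday is Jan 1.
Jan 1989 has 31 days. Adding weeks: 1, 8, 15, 22, 29 — the last one ≤ 31 is the 29th.

Jan 29, 1989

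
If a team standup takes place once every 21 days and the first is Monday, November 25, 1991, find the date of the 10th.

June 1, 1992

The 10th occurrence is 9 intervals after the first: 9 × 21 = 189 days after November 25, 1991.
November has 30 days — 5 days to the end of November leaves 184.
December has 31 days (153 left).
January has 31 days (122 left).
February has 29 days (93 left).
March has 31 days (62 left).
April has 30 days (32 left).
May has 31 days (1 left).
1 day into June → June 1, 1992.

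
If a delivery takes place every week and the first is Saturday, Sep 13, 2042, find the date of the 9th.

The 9th occurrence is 8 intervals after the first: 8 × 7 = 56 days after Sep 13, 2042.
Sep has 30 days — 17 days to the end of Sep leaves 39.
Oct has 31 days (8 left).
8 days into Nov → Nov 8, 2042.

Nov 8, 2042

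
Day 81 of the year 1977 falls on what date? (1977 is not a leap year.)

March 22, 1977

January has 31 days (81 − 31 = 50 remain).
February has 28 days (50 − 28 = 22 remain).
22 into March → March 22.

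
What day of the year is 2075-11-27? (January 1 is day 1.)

Days in months before November: 31 + 28 + 31 + 30 + 31 + 30 + 31 + 31 + 30 + 31 = 304.
Plus 27 days into November → day 331.

331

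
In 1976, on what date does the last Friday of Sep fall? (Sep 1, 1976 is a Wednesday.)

Sep 24, 1976

Sep 1976 begins on a Wednesday, so the first Friday is Sep 3 (2 days later).
Sep 1976 has 30 days. Adding weeks: 3, 10, 17, 24 — the last one ≤ 30 is the 24th.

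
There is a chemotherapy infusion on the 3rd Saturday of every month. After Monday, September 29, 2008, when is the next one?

September 2008 starts on a Monday; its first Saturday is the 6th, so the 3rd Saturday is the 20th — September 20, 2008.
That is not after September 29, 2008, so look at October 2008.
October 2008 starts on a Wednesday; its first Saturday is the 4th, so the 3rd Saturday is the 18th — October 18, 2008.

October 18, 2008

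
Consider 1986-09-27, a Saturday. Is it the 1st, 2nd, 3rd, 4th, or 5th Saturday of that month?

4th

Day 27 falls in week ⌈27/7⌉ of the month.
Days 1–7 hold the 1st Saturday, 8–14 the 2nd, 15–21 the 3rd, 22–28 the 4th, 29–31 the 5th.
27 is in the range for the 4th.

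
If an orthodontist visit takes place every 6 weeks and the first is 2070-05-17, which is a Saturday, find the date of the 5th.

2070-11-01

The 5th occurrence is 4 intervals after the first: 4 × 42 = 168 days after 2070-05-17.
May has 31 days — 14 days to the end of May leaves 154.
June has 30 days (124 left).
July has 31 days (93 left).
August has 31 days (62 left).
September has 30 days (32 left).
October has 31 days (1 left).
1 day into November → 2070-11-01.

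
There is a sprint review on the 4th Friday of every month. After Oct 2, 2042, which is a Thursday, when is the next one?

Oct 24, 2042

Oct 2042 starts on a Wednesday; its first Friday is the 3rd, so the 4th Friday is the 24th — Oct 24, 2042.
Oct 24, 2042 is after Oct 2, 2042, so that is the next one.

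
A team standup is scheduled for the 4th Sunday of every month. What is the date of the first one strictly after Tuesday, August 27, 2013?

August 2013 starts on a Thursday; its first Sunday is the 4th, so the 4th Sunday is the 25th — August 25, 2013.
That is not after August 27, 2013, so look at September 2013.
September 2013 starts on a Sunday; its first Sunday is the 1st, so the 4th Sunday is the 22nd — September 22, 2013.

September 22, 2013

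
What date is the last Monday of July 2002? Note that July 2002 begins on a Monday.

July 2002 begins on a Monday, so the first Monday is July 1.
July 2002 has 31 days. Adding weeks: 1, 8, 15, 22, 29 — the last one ≤ 31 is the 29th.

29 July 2002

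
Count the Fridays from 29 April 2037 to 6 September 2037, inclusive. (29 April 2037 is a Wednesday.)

29 April 2037 is a Wednesday; the first Friday on or after it is 1 May 2037 (2 days later).
From 1 May 2037 to 6 September 2037: 30 + 30 + 31 + 31 + 6 = 128 days (rest of May, June, July, August, September).
128 ÷ 7 = 18 full weeks with remainder 2, so 18 more Fridays after the first → 19.

19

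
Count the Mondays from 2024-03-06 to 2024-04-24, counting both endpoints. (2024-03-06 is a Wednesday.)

2024-03-06 is a Wednesday; the first Monday on or after it is 2024-03-11 (5 days later).
From 2024-03-11 to 2024-04-24: 20 + 24 = 44 days (rest of March, April).
44 ÷ 7 = 6 full weeks with remainder 2, so 6 more Mondays after the first → 7.

7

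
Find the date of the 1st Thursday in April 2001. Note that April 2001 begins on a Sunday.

2001-04-05

April 2001 begins on a Sunday, so the first Thursday is April 5 (4 days later).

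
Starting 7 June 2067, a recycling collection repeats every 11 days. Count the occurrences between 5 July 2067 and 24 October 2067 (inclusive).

10

Occurrences land 11·i days after 7 June 2067 for i = 0, 1, 2, …
5 July 2067 is 28 days after the start; 28 ÷ 11 = 2 remainder 6; since the remainder is 6, round up to i = 3. First occurrence in the window: #4 on 10 July 2067 (3×11 = 33 days in).
24 October 2067 is 139 days after the start; 139 ÷ 11 = 12 remainder 7. Last occurrence in the window: #13 on 17 October 2067.
Occurrences #4 through #13: 10 in total.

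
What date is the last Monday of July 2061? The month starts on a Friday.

July 2061 begins on a Friday, so the first Monday is July 4 (3 days later).
July 2061 has 31 days. Adding weeks: 4, 11, 18, 25 — the last one ≤ 31 is the 25th.

25 July 2061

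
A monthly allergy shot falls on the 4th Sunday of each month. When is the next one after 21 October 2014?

October 2014 starts on a Wednesday; its first Sunday is the 5th, so the 4th Sunday is the 26th — 26 October 2014.
26 October 2014 is after 21 October 2014, so that is the next one.

26 October 2014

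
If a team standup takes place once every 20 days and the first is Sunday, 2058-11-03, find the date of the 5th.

2059-01-22

The 5th occurrence is 4 intervals after the first: 4 × 20 = 80 days after 2058-11-03.
November has 30 days — 27 days to the end of November leaves 53.
December has 31 days (22 left).
22 days into January → 2059-01-22.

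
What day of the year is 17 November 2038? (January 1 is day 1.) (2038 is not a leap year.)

Days in months before November: 31 + 28 + 31 + 30 + 31 + 30 + 31 + 31 + 30 + 31 = 304.
Plus 17 days into November → day 321.

321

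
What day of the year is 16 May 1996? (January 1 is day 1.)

Days in months before May: 31 + 29 + 31 + 30 = 121.
Plus 16 days into May → day 137.

137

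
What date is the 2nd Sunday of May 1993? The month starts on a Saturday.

9 May 1993

May 1993 begins on a Saturday, so the first Sunday is May 2 (1 day later).
The 2nd Sunday is 1 weeks later: 2 + 7 = 9.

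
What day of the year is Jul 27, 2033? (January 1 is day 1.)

Days in months before Jul: 31 + 28 + 31 + 30 + 31 + 30 = 181.
Plus 27 days into Jul → day 208.

208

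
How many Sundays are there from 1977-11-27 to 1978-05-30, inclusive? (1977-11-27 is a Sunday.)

1977-11-27 is a Sunday; the first Sunday on or after it is 1977-11-27.
From 1977-11-27 to 1978-05-30: 3 + 31 + 31 + 28 + 31 + 30 + 30 = 184 days (rest of November, December, January, February, March, April, May).
184 ÷ 7 = 26 full weeks with remainder 2, so 26 more Sundays after the first → 27.

27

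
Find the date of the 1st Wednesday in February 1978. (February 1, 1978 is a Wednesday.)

1978-02-01

February 1978 begins on a Wednesday, so the first Wednesday is February 1.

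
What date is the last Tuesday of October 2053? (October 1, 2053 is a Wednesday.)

2053-10-28

October 2053 begins on a Wednesday, so the first Tuesday is October 7 (6 days later).
October 2053 has 31 days. Adding weeks: 7, 14, 21, 28 — the last one ≤ 31 is the 28th.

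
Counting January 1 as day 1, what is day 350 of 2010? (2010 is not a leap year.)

Dec 16, 2010

Jan has 31 days (350 − 31 = 319 remain).
Feb has 28 days (319 − 28 = 291 remain).
Mar has 31 days (291 − 31 = 260 remain).
Apr has 30 days (260 − 30 = 230 remain).
May has 31 days (230 − 31 = 199 remain).
Jun has 30 days (199 − 30 = 169 remain).
Jul has 31 days (169 − 31 = 138 remain).
Aug has 31 days (138 − 31 = 107 remain).
Sep has 30 days (107 − 30 = 77 remain).
Oct has 31 days (77 − 31 = 46 remain).
Nov has 30 days (46 − 30 = 16 remain).
16 into Dec → Dec 16.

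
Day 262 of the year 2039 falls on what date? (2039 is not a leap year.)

January has 31 days (262 − 31 = 231 remain).
February has 28 days (231 − 28 = 203 remain).
March has 31 days (203 − 31 = 172 remain).
April has 30 days (172 − 30 = 142 remain).
May has 31 days (142 − 31 = 111 remain).
June has 30 days (111 − 30 = 81 remain).
July has 31 days (81 − 31 = 50 remain).
August has 31 days (50 − 31 = 19 remain).
19 into September → September 19.

19 September 2039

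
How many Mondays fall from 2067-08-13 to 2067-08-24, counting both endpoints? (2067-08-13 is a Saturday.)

2067-08-13 is a Saturday; the first Monday on or after it is 2067-08-15 (2 days later).
From 2067-08-15 to 2067-08-24 is 24 − 15 = 9 days.
9 ÷ 7 = 1 full weeks with remainder 2, so 1 more Mondays after the first → 2.

2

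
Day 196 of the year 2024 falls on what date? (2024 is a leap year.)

January has 31 days (196 − 31 = 165 remain).
February has 29 days (165 − 29 = 136 remain).
March has 31 days (136 − 31 = 105 remain).
April has 30 days (105 − 30 = 75 remain).
May has 31 days (75 − 31 = 44 remain).
June has 30 days (44 − 30 = 14 remain).
14 into July → July 14.

July 14, 2024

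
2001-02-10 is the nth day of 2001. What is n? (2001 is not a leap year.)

Days in months before February: 31 = 31.
Plus 10 days into February → day 41.

41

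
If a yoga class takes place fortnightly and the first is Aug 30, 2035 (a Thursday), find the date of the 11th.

Jan 17, 2036

The 11th occurrence is 10 intervals after the first: 10 × 14 = 140 days after Aug 30, 2035.
Aug has 31 days — 1 day to the end of Aug leaves 139.
Sep has 30 days (109 left).
Oct has 31 days (78 left).
Nov has 30 days (48 left).
Dec has 31 days (17 left).
17 days into Jan → Jan 17, 2036.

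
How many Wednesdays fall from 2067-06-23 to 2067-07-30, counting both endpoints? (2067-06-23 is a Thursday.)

5

2067-06-23 is a Thursday; the first Wednesday on or after it is 2067-06-29 (6 days later).
From 2067-06-29 to 2067-07-30: 1 + 30 = 31 days (rest of June, July).
31 ÷ 7 = 4 full weeks with remainder 3, so 4 more Wednesdays after the first → 5.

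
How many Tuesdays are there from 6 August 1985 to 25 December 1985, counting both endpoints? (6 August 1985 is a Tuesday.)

21

6 August 1985 is a Tuesday; the first Tuesday on or after it is 6 August 1985.
From 6 August 1985 to 25 December 1985: 25 + 30 + 31 + 30 + 25 = 141 days (rest of August, September, October, November, December).
141 ÷ 7 = 20 full weeks with remainder 1, so 20 more Tuesdays after the first → 21.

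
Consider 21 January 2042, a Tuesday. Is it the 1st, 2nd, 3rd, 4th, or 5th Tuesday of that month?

3rd

Day 21 falls in week ⌈21/7⌉ of the month.
Days 1–7 hold the 1st Tuesday, 8–14 the 2nd, 15–21 the 3rd, 22–28 the 4th, 29–31 the 5th.
21 is in the range for the 3rd.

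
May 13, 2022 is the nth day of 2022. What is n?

Days in months before May: 31 + 28 + 31 + 30 = 120.
Plus 13 days into May → day 133.

133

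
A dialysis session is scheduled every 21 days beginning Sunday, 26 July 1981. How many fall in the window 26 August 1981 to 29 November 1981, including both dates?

5

Occurrences land 21·i days after 26 July 1981 for i = 0, 1, 2, …
26 August 1981 is 31 days after the start; 31 ÷ 21 = 1 remainder 10; since the remainder is 10, round up to i = 2. First occurrence in the window: #3 on 6 September 1981 (2×21 = 42 days in).
29 November 1981 is 126 days after the start; 126 ÷ 21 = 6 remainder 0. Last occurrence in the window: #7 on 29 November 1981.
Occurrences #3 through #7: 5 in total.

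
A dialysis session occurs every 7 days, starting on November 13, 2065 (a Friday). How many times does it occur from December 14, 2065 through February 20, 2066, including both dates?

10

Occurrences land 7·i days after November 13, 2065 for i = 0, 1, 2, …
December 14, 2065 is 31 days after the start; 31 ÷ 7 = 4 remainder 3; since the remainder is 3, round up to i = 5. First occurrence in the window: #6 on December 18, 2065 (5×7 = 35 days in).
February 20, 2066 is 99 days after the start; 99 ÷ 7 = 14 remainder 1. Last occurrence in the window: #15 on February 19, 2066.
Occurrences #6 through #15: 10 in total.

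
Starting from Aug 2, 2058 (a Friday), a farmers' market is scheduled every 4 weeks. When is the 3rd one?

Sep 27, 2058

The 3rd occurrence is 2 intervals after the first: 2 × 28 = 56 days after Aug 2, 2058.
Aug has 31 days — 29 days to the end of Aug leaves 27.
27 days into Sep → Sep 27, 2058.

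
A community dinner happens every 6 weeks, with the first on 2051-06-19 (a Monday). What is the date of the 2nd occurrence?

2051-07-31

The 2nd occurrence is 1 interval after the first: 1 × 42 = 42 days after 2051-06-19.
June has 30 days — 11 days to the end of June leaves 31.
31 days into July → 2051-07-31.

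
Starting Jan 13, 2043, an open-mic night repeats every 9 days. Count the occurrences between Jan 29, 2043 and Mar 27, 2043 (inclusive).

Occurrences land 9·i days after Jan 13, 2043 for i = 0, 1, 2, …
Jan 29, 2043 is 16 days after the start; 16 ÷ 9 = 1 remainder 7; since the remainder is 7, round up to i = 2. First occurrence in the window: #3 on Jan 31, 2043 (2×9 = 18 days in).
Mar 27, 2043 is 73 days after the start; 73 ÷ 9 = 8 remainder 1. Last occurrence in the window: #9 on Mar 26, 2043.
Occurrences #3 through #9: 7 in total.

7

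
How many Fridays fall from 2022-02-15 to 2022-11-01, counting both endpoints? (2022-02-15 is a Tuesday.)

37

2022-02-15 is a Tuesday; the first Friday on or after it is 2022-02-18 (3 days later).
From 2022-02-18 to 2022-11-01: 10 + 31 + 30 + 31 + 30 + 31 + 31 + 30 + 31 + 1 = 256 days (rest of February, March, April, May, June, July, August, September, October, November).
256 ÷ 7 = 36 full weeks with remainder 4, so 36 more Fridays after the first → 37.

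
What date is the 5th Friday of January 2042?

2042-01-31

January 2042 begins on a Wednesday, so the first Friday is January 3 (2 days later).
The 5th Friday is 4 weeks later: 3 + 28 = 31.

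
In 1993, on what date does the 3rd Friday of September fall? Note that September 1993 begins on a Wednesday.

September 17, 1993

September 1993 begins on a Wednesday, so the first Friday is September 3 (2 days later).
The 3rd Friday is 2 weeks later: 3 + 14 = 17.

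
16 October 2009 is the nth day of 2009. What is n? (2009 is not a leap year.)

289

Days in months before October: 31 + 28 + 31 + 30 + 31 + 30 + 31 + 31 + 30 = 273.
Plus 16 days into October → day 289.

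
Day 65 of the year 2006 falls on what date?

Jan has 31 days (65 − 31 = 34 remain).
Feb has 28 days (34 − 28 = 6 remain).
6 into Mar → Mar 6.

Mar 6, 2006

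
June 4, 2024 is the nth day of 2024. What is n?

Days in months before June: 31 + 29 + 31 + 30 + 31 = 152.
Plus 4 days into June → day 156.

156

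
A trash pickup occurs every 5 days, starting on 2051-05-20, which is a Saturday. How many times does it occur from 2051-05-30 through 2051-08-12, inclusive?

Occurrences land 5·i days after 2051-05-20 for i = 0, 1, 2, …
2051-05-30 is 10 days after the start; 10 ÷ 5 = 2 remainder 0. First occurrence in the window: #3 on 2051-05-30 (2×5 = 10 days in).
2051-08-12 is 84 days after the start; 84 ÷ 5 = 16 remainder 4. Last occurrence in the window: #17 on 2051-08-08.
Occurrences #3 through #17: 15 in total.

15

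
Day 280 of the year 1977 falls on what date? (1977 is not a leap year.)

January has 31 days (280 − 31 = 249 remain).
February has 28 days (249 − 28 = 221 remain).
March has 31 days (221 − 31 = 190 remain).
April has 30 days (190 − 30 = 160 remain).
May has 31 days (160 − 31 = 129 remain).
June has 30 days (129 − 30 = 99 remain).
July has 31 days (99 − 31 = 68 remain).
August has 31 days (68 − 31 = 37 remain).
September has 30 days (37 − 30 = 7 remain).
7 into October → October 7.

October 7, 1977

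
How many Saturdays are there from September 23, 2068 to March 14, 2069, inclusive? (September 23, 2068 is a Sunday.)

September 23, 2068 is a Sunday; the first Saturday on or after it is September 29, 2068 (6 days later).
From September 29, 2068 to March 14, 2069: 1 + 31 + 30 + 31 + 31 + 28 + 14 = 166 days (rest of September, October, November, December, January, February, March).
166 ÷ 7 = 23 full weeks with remainder 5, so 23 more Saturdays after the first → 24.

24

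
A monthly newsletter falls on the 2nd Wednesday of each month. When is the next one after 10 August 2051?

13 September 2051

August 2051 starts on a Tuesday; its first Wednesday is the 2nd, so the 2nd Wednesday is the 9th — 9 August 2051.
That is not after 10 August 2051, so look at September 2051.
September 2051 starts on a Friday; its first Wednesday is the 6th, so the 2nd Wednesday is the 13th — 13 September 2051.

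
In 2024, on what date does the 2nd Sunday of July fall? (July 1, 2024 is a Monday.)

July 14, 2024

July 2024 begins on a Monday, so the first Sunday is July 7 (6 days later).
The 2nd Sunday is 1 weeks later: 7 + 7 = 14.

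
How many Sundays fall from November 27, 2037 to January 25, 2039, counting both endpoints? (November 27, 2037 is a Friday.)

61

November 27, 2037 is a Friday; the first Sunday on or after it is November 29, 2037 (2 days later).
From November 29, 2037 to January 25, 2039: 32 + 365 + 25 = 422 days (rest of 2037, 2038, to January 25, 2039 in 2039).
422 ÷ 7 = 60 full weeks with remainder 2, so 60 more Sundays after the first → 61.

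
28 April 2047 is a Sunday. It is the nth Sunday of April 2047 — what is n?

Day 28 falls in week ⌈28/7⌉ of the month.
Days 1–7 hold the 1st Sunday, 8–14 the 2nd, 15–21 the 3rd, 22–28 the 4th, 29–31 the 5th.
28 is in the range for the 4th.

4th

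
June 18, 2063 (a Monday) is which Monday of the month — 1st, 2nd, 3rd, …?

3rd

Day 18 falls in week ⌈18/7⌉ of the month.
Days 1–7 hold the 1st Monday, 8–14 the 2nd, 15–21 the 3rd, 22–28 the 4th, 29–31 the 5th.
18 is in the range for the 3rd.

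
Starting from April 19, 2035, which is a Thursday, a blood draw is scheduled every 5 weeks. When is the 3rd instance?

The 3rd occurrence is 2 intervals after the first: 2 × 35 = 70 days after April 19, 2035.
April has 30 days — 11 days to the end of April leaves 59.
May has 31 days (28 left).
28 days into June → June 28, 2035.

June 28, 2035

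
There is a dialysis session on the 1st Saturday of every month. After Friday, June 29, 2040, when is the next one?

July 7, 2040

June 2040 starts on a Friday, so its 1st Saturday is June 2, 2040 (1 day in).
That is not after June 29, 2040, so look at July 2040.
July 2040 starts on a Sunday, so its 1st Saturday is July 7, 2040 (6 days in).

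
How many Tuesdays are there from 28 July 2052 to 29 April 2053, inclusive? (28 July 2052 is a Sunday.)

40

28 July 2052 is a Sunday; the first Tuesday on or after it is 30 July 2052 (2 days later).
From 30 July 2052 to 29 April 2053: 1 + 31 + 30 + 31 + 30 + 31 + 31 + 28 + 31 + 29 = 273 days (rest of July, August, September, October, November, December, January, February, March, April).
273 ÷ 7 = 39 full weeks with remainder 0, so 39 more Tuesdays after the first → 40.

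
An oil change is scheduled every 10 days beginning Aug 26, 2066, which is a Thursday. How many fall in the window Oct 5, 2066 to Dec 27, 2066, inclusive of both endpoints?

Occurrences land 10·i days after Aug 26, 2066 for i = 0, 1, 2, …
Oct 5, 2066 is 40 days after the start; 40 ÷ 10 = 4 remainder 0. First occurrence in the window: #5 on Oct 5, 2066 (4×10 = 40 days in).
Dec 27, 2066 is 123 days after the start; 123 ÷ 10 = 12 remainder 3. Last occurrence in the window: #13 on Dec 24, 2066.
Occurrences #5 through #13: 9 in total.

9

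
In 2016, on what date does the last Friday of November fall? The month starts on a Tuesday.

November 25, 2016

November 2016 begins on a Tuesday, so the first Friday is November 4 (3 days later).
November 2016 has 30 days. Adding weeks: 4, 11, 18, 25 — the last one ≤ 30 is the 25th.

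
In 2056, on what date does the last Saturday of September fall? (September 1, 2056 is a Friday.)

September 2056 begins on a Friday, so the first Saturday is September 2 (1 day later).
September 2056 has 30 days. Adding weeks: 2, 9, 16, 23, 30 — the last one ≤ 30 is the 30th.

2056-09-30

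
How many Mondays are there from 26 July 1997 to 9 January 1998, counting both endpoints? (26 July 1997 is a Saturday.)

26 July 1997 is a Saturday; the first Monday on or after it is 28 July 1997 (2 days later).
From 28 July 1997 to 9 January 1998: 3 + 31 + 30 + 31 + 30 + 31 + 9 = 165 days (rest of July, August, September, October, November, December, January).
165 ÷ 7 = 23 full weeks with remainder 4, so 23 more Mondays after the first → 24.

24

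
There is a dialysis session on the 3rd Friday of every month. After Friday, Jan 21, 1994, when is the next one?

Feb 18, 1994

Jan 1994 starts on a Saturday; its first Friday is the 7th, so the 3rd Friday is the 21st — Jan 21, 1994.
That is not after Jan 21, 1994, so look at Feb 1994.
Feb 1994 starts on a Tuesday; its first Friday is the 4th, so the 3rd Friday is the 18th — Feb 18, 1994.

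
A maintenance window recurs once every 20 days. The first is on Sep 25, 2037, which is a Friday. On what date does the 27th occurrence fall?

The 27th occurrence is 26 intervals after the first: 26 × 20 = 520 days after Sep 25, 2037.
Sep has 30 days — 5 days to the end of Sep leaves 515.
From end of Sep to end of 2037 is 92 days (423 left).
2038 has 365 days (58 left).
Jan has 31 days (27 left).
27 days into Feb → Feb 27, 2039.

Feb 27, 2039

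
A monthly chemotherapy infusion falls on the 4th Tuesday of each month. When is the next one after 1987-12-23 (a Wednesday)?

December 1987 starts on a Tuesday; its first Tuesday is the 1st, so the 4th Tuesday is the 22nd — 1987-12-22.
That is not after 1987-12-23, so look at January 1988.
January 1988 starts on a Friday; its first Tuesday is the 5th, so the 4th Tuesday is the 26th — 1988-01-26.

1988-01-26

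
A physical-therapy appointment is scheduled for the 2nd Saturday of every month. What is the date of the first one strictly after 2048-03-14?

March 2048 starts on a Sunday; its first Saturday is the 7th, so the 2nd Saturday is the 14th — 2048-03-14.
That is not after 2048-03-14, so look at April 2048.
April 2048 starts on a Wednesday; its first Saturday is the 4th, so the 2nd Saturday is the 11th — 2048-04-11.

2048-04-11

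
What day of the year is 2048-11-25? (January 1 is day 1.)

330

Days in months before November: 31 + 29 + 31 + 30 + 31 + 30 + 31 + 31 + 30 + 31 = 305.
Plus 25 days into November → day 330.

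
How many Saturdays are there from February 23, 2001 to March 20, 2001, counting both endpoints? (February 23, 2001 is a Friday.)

4

February 23, 2001 is a Friday; the first Saturday on or after it is February 24, 2001 (1 day later).
From February 24, 2001 to March 20, 2001: 4 + 20 = 24 days (rest of February, March).
24 ÷ 7 = 3 full weeks with remainder 3, so 3 more Saturdays after the first → 4.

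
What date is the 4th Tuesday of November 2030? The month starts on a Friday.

2030-11-26

November 2030 begins on a Friday, so the first Tuesday is November 5 (4 days later).
The 4th Tuesday is 3 weeks later: 5 + 21 = 26.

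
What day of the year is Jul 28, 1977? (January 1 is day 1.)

Days in months before Jul: 31 + 28 + 31 + 30 + 31 + 30 = 181.
Plus 28 days into Jul → day 209.

209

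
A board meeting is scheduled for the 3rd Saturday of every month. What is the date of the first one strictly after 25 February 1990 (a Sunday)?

17 March 1990

February 1990 starts on a Thursday; its first Saturday is the 3rd, so the 3rd Saturday is the 17th — 17 February 1990.
That is not after 25 February 1990, so look at March 1990.
March 1990 starts on a Thursday; its first Saturday is the 3rd, so the 3rd Saturday is the 17th — 17 March 1990.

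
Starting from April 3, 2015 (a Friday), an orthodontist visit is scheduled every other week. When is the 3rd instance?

The 3rd occurrence is 2 intervals after the first: 2 × 14 = 28 days after April 3, 2015.
April has 30 days — 27 days to the end of April leaves 1.
1 day into May → May 1, 2015.

May 1, 2015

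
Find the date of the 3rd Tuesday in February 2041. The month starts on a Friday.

2041-02-19

February 2041 begins on a Friday, so the first Tuesday is February 5 (4 days later).
The 3rd Tuesday is 2 weeks later: 5 + 14 = 19.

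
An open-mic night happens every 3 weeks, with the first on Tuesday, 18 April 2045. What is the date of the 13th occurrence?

The 13th occurrence is 12 intervals after the first: 12 × 21 = 252 days after 18 April 2045.
April has 30 days — 12 days to the end of April leaves 240.
May has 31 days (209 left).
June has 30 days (179 left).
July has 31 days (148 left).
August has 31 days (117 left).
September has 30 days (87 left).
October has 31 days (56 left).
November has 30 days (26 left).
26 days into December → 26 December 2045.

26 December 2045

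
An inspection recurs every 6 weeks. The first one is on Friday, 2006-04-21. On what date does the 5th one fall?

The 5th occurrence is 4 intervals after the first: 4 × 42 = 168 days after 2006-04-21.
April has 30 days — 9 days to the end of April leaves 159.
May has 31 days (128 left).
June has 30 days (98 left).
July has 31 days (67 left).
August has 31 days (36 left).
September has 30 days (6 left).
6 days into October → 2006-10-06.

2006-10-06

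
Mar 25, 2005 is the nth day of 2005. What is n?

Days in months before Mar: 31 + 28 = 59.
Plus 25 days into Mar → day 84.

84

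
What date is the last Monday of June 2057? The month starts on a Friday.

June 2057 begins on a Friday, so the first Monday is June 4 (3 days later).
June 2057 has 30 days. Adding weeks: 4, 11, 18, 25 — the last one ≤ 30 is the 25th.

25 June 2057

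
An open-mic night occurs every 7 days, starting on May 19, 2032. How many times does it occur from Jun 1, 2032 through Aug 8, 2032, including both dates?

10

Occurrences land 7·i days after May 19, 2032 for i = 0, 1, 2, …
Jun 1, 2032 is 13 days after the start; 13 ÷ 7 = 1 remainder 6; since the remainder is 6, round up to i = 2. First occurrence in the window: #3 on Jun 2, 2032 (2×7 = 14 days in).
Aug 8, 2032 is 81 days after the start; 81 ÷ 7 = 11 remainder 4. Last occurrence in the window: #12 on Aug 4, 2032.
Occurrences #3 through #12: 10 in total.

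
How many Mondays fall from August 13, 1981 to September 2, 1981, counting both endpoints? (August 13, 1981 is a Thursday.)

3

August 13, 1981 is a Thursday; the first Monday on or after it is August 17, 1981 (4 days later).
From August 17, 1981 to September 2, 1981: 14 + 2 = 16 days (rest of August, September).
16 ÷ 7 = 2 full weeks with remainder 2, so 2 more Mondays after the first → 3.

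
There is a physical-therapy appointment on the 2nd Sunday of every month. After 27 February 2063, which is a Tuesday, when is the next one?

11 March 2063

February 2063 starts on a Thursday; its first Sunday is the 4th, so the 2nd Sunday is the 11th — 11 February 2063.
That is not after 27 February 2063, so look at March 2063.
March 2063 starts on a Thursday; its first Sunday is the 4th, so the 2nd Sunday is the 11th — 11 March 2063.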